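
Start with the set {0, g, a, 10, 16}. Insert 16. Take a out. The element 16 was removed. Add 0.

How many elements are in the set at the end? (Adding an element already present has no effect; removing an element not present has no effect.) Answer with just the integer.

Answer: 3

Derivation:
Tracking the set through each operation:
Start: {0, 10, 16, a, g}
Event 1 (add 16): already present, no change. Set: {0, 10, 16, a, g}
Event 2 (remove a): removed. Set: {0, 10, 16, g}
Event 3 (remove 16): removed. Set: {0, 10, g}
Event 4 (add 0): already present, no change. Set: {0, 10, g}

Final set: {0, 10, g} (size 3)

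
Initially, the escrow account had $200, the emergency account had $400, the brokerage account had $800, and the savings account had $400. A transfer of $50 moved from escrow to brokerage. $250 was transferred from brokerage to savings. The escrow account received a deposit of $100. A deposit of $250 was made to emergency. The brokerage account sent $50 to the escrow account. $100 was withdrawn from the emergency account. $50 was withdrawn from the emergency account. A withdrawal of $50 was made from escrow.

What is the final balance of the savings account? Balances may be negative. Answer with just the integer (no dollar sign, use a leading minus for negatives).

Answer: 650

Derivation:
Tracking account balances step by step:
Start: escrow=200, emergency=400, brokerage=800, savings=400
Event 1 (transfer 50 escrow -> brokerage): escrow: 200 - 50 = 150, brokerage: 800 + 50 = 850. Balances: escrow=150, emergency=400, brokerage=850, savings=400
Event 2 (transfer 250 brokerage -> savings): brokerage: 850 - 250 = 600, savings: 400 + 250 = 650. Balances: escrow=150, emergency=400, brokerage=600, savings=650
Event 3 (deposit 100 to escrow): escrow: 150 + 100 = 250. Balances: escrow=250, emergency=400, brokerage=600, savings=650
Event 4 (deposit 250 to emergency): emergency: 400 + 250 = 650. Balances: escrow=250, emergency=650, brokerage=600, savings=650
Event 5 (transfer 50 brokerage -> escrow): brokerage: 600 - 50 = 550, escrow: 250 + 50 = 300. Balances: escrow=300, emergency=650, brokerage=550, savings=650
Event 6 (withdraw 100 from emergency): emergency: 650 - 100 = 550. Balances: escrow=300, emergency=550, brokerage=550, savings=650
Event 7 (withdraw 50 from emergency): emergency: 550 - 50 = 500. Balances: escrow=300, emergency=500, brokerage=550, savings=650
Event 8 (withdraw 50 from escrow): escrow: 300 - 50 = 250. Balances: escrow=250, emergency=500, brokerage=550, savings=650

Final balance of savings: 650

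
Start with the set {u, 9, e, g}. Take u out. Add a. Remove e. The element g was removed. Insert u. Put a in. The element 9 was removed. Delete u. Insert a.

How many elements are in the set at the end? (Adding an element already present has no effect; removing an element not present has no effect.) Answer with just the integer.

Tracking the set through each operation:
Start: {9, e, g, u}
Event 1 (remove u): removed. Set: {9, e, g}
Event 2 (add a): added. Set: {9, a, e, g}
Event 3 (remove e): removed. Set: {9, a, g}
Event 4 (remove g): removed. Set: {9, a}
Event 5 (add u): added. Set: {9, a, u}
Event 6 (add a): already present, no change. Set: {9, a, u}
Event 7 (remove 9): removed. Set: {a, u}
Event 8 (remove u): removed. Set: {a}
Event 9 (add a): already present, no change. Set: {a}

Final set: {a} (size 1)

Answer: 1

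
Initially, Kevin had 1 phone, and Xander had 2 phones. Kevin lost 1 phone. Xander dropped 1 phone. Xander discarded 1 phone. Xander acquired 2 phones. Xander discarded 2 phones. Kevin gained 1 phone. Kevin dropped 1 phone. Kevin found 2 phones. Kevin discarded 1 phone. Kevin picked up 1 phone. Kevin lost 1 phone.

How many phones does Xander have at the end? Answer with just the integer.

Tracking counts step by step:
Start: Kevin=1, Xander=2
Event 1 (Kevin -1): Kevin: 1 -> 0. State: Kevin=0, Xander=2
Event 2 (Xander -1): Xander: 2 -> 1. State: Kevin=0, Xander=1
Event 3 (Xander -1): Xander: 1 -> 0. State: Kevin=0, Xander=0
Event 4 (Xander +2): Xander: 0 -> 2. State: Kevin=0, Xander=2
Event 5 (Xander -2): Xander: 2 -> 0. State: Kevin=0, Xander=0
Event 6 (Kevin +1): Kevin: 0 -> 1. State: Kevin=1, Xander=0
Event 7 (Kevin -1): Kevin: 1 -> 0. State: Kevin=0, Xander=0
Event 8 (Kevin +2): Kevin: 0 -> 2. State: Kevin=2, Xander=0
Event 9 (Kevin -1): Kevin: 2 -> 1. State: Kevin=1, Xander=0
Event 10 (Kevin +1): Kevin: 1 -> 2. State: Kevin=2, Xander=0
Event 11 (Kevin -1): Kevin: 2 -> 1. State: Kevin=1, Xander=0

Xander's final count: 0

Answer: 0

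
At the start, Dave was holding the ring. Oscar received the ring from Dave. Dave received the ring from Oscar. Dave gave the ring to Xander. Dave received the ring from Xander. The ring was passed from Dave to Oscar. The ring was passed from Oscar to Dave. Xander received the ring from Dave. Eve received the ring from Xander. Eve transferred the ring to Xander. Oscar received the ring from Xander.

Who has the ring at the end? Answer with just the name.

Answer: Oscar

Derivation:
Tracking the ring through each event:
Start: Dave has the ring.
After event 1: Oscar has the ring.
After event 2: Dave has the ring.
After event 3: Xander has the ring.
After event 4: Dave has the ring.
After event 5: Oscar has the ring.
After event 6: Dave has the ring.
After event 7: Xander has the ring.
After event 8: Eve has the ring.
After event 9: Xander has the ring.
After event 10: Oscar has the ring.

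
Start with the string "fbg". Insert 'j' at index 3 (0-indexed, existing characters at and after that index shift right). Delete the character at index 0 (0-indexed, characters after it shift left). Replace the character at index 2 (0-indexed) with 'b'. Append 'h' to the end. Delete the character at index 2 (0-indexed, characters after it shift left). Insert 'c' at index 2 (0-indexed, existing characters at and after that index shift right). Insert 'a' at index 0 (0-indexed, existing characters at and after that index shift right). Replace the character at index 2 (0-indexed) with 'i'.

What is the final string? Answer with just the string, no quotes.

Applying each edit step by step:
Start: "fbg"
Op 1 (insert 'j' at idx 3): "fbg" -> "fbgj"
Op 2 (delete idx 0 = 'f'): "fbgj" -> "bgj"
Op 3 (replace idx 2: 'j' -> 'b'): "bgj" -> "bgb"
Op 4 (append 'h'): "bgb" -> "bgbh"
Op 5 (delete idx 2 = 'b'): "bgbh" -> "bgh"
Op 6 (insert 'c' at idx 2): "bgh" -> "bgch"
Op 7 (insert 'a' at idx 0): "bgch" -> "abgch"
Op 8 (replace idx 2: 'g' -> 'i'): "abgch" -> "abich"

Answer: abich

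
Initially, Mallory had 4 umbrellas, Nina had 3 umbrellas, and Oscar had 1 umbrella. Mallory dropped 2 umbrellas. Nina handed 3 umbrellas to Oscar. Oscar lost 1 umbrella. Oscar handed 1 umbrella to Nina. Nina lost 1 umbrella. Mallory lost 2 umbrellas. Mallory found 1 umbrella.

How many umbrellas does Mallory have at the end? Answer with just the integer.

Tracking counts step by step:
Start: Mallory=4, Nina=3, Oscar=1
Event 1 (Mallory -2): Mallory: 4 -> 2. State: Mallory=2, Nina=3, Oscar=1
Event 2 (Nina -> Oscar, 3): Nina: 3 -> 0, Oscar: 1 -> 4. State: Mallory=2, Nina=0, Oscar=4
Event 3 (Oscar -1): Oscar: 4 -> 3. State: Mallory=2, Nina=0, Oscar=3
Event 4 (Oscar -> Nina, 1): Oscar: 3 -> 2, Nina: 0 -> 1. State: Mallory=2, Nina=1, Oscar=2
Event 5 (Nina -1): Nina: 1 -> 0. State: Mallory=2, Nina=0, Oscar=2
Event 6 (Mallory -2): Mallory: 2 -> 0. State: Mallory=0, Nina=0, Oscar=2
Event 7 (Mallory +1): Mallory: 0 -> 1. State: Mallory=1, Nina=0, Oscar=2

Mallory's final count: 1

Answer: 1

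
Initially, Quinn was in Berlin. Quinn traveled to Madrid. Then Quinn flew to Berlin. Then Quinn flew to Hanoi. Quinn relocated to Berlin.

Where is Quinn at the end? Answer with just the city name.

Tracking Quinn's location:
Start: Quinn is in Berlin.
After move 1: Berlin -> Madrid. Quinn is in Madrid.
After move 2: Madrid -> Berlin. Quinn is in Berlin.
After move 3: Berlin -> Hanoi. Quinn is in Hanoi.
After move 4: Hanoi -> Berlin. Quinn is in Berlin.

Answer: Berlin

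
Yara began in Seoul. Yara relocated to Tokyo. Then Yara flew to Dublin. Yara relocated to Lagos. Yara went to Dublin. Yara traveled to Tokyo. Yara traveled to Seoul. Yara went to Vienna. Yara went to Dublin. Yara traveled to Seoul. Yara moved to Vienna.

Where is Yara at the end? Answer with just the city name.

Answer: Vienna

Derivation:
Tracking Yara's location:
Start: Yara is in Seoul.
After move 1: Seoul -> Tokyo. Yara is in Tokyo.
After move 2: Tokyo -> Dublin. Yara is in Dublin.
After move 3: Dublin -> Lagos. Yara is in Lagos.
After move 4: Lagos -> Dublin. Yara is in Dublin.
After move 5: Dublin -> Tokyo. Yara is in Tokyo.
After move 6: Tokyo -> Seoul. Yara is in Seoul.
After move 7: Seoul -> Vienna. Yara is in Vienna.
After move 8: Vienna -> Dublin. Yara is in Dublin.
After move 9: Dublin -> Seoul. Yara is in Seoul.
After move 10: Seoul -> Vienna. Yara is in Vienna.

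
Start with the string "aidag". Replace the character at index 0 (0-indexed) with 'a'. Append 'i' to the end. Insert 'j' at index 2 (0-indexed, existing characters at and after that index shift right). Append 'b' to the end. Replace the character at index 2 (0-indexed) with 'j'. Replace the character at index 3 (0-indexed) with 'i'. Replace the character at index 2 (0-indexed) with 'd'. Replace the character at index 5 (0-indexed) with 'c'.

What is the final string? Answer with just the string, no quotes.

Answer: aidiacib

Derivation:
Applying each edit step by step:
Start: "aidag"
Op 1 (replace idx 0: 'a' -> 'a'): "aidag" -> "aidag"
Op 2 (append 'i'): "aidag" -> "aidagi"
Op 3 (insert 'j' at idx 2): "aidagi" -> "aijdagi"
Op 4 (append 'b'): "aijdagi" -> "aijdagib"
Op 5 (replace idx 2: 'j' -> 'j'): "aijdagib" -> "aijdagib"
Op 6 (replace idx 3: 'd' -> 'i'): "aijdagib" -> "aijiagib"
Op 7 (replace idx 2: 'j' -> 'd'): "aijiagib" -> "aidiagib"
Op 8 (replace idx 5: 'g' -> 'c'): "aidiagib" -> "aidiacib"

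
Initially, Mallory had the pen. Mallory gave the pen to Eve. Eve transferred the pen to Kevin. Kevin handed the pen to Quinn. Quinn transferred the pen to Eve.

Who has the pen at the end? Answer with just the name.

Answer: Eve

Derivation:
Tracking the pen through each event:
Start: Mallory has the pen.
After event 1: Eve has the pen.
After event 2: Kevin has the pen.
After event 3: Quinn has the pen.
After event 4: Eve has the pen.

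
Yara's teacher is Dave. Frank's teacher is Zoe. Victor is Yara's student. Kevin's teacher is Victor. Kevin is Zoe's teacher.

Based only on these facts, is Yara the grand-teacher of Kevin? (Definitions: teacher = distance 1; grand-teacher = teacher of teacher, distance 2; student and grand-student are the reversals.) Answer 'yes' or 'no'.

Reconstructing the teacher chain from the given facts:
  Dave -> Yara -> Victor -> Kevin -> Zoe -> Frank
(each arrow means 'teacher of the next')
Positions in the chain (0 = top):
  position of Dave: 0
  position of Yara: 1
  position of Victor: 2
  position of Kevin: 3
  position of Zoe: 4
  position of Frank: 5

Yara is at position 1, Kevin is at position 3; signed distance (j - i) = 2.
'grand-teacher' requires j - i = 2. Actual distance is 2, so the relation HOLDS.

Answer: yes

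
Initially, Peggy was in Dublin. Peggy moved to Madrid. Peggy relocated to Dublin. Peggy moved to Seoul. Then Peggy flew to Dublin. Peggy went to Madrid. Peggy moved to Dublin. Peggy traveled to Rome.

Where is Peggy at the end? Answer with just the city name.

Tracking Peggy's location:
Start: Peggy is in Dublin.
After move 1: Dublin -> Madrid. Peggy is in Madrid.
After move 2: Madrid -> Dublin. Peggy is in Dublin.
After move 3: Dublin -> Seoul. Peggy is in Seoul.
After move 4: Seoul -> Dublin. Peggy is in Dublin.
After move 5: Dublin -> Madrid. Peggy is in Madrid.
After move 6: Madrid -> Dublin. Peggy is in Dublin.
After move 7: Dublin -> Rome. Peggy is in Rome.

Answer: Rome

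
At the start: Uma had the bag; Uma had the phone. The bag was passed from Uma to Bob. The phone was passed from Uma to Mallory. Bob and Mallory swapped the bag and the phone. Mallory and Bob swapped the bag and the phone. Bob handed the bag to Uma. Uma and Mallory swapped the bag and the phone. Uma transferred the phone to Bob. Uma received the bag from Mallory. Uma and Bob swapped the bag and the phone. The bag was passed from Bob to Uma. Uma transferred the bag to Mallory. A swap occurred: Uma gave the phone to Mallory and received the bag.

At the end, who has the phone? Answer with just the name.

Answer: Mallory

Derivation:
Tracking all object holders:
Start: bag:Uma, phone:Uma
Event 1 (give bag: Uma -> Bob). State: bag:Bob, phone:Uma
Event 2 (give phone: Uma -> Mallory). State: bag:Bob, phone:Mallory
Event 3 (swap bag<->phone: now bag:Mallory, phone:Bob). State: bag:Mallory, phone:Bob
Event 4 (swap bag<->phone: now bag:Bob, phone:Mallory). State: bag:Bob, phone:Mallory
Event 5 (give bag: Bob -> Uma). State: bag:Uma, phone:Mallory
Event 6 (swap bag<->phone: now bag:Mallory, phone:Uma). State: bag:Mallory, phone:Uma
Event 7 (give phone: Uma -> Bob). State: bag:Mallory, phone:Bob
Event 8 (give bag: Mallory -> Uma). State: bag:Uma, phone:Bob
Event 9 (swap bag<->phone: now bag:Bob, phone:Uma). State: bag:Bob, phone:Uma
Event 10 (give bag: Bob -> Uma). State: bag:Uma, phone:Uma
Event 11 (give bag: Uma -> Mallory). State: bag:Mallory, phone:Uma
Event 12 (swap phone<->bag: now phone:Mallory, bag:Uma). State: bag:Uma, phone:Mallory

Final state: bag:Uma, phone:Mallory
The phone is held by Mallory.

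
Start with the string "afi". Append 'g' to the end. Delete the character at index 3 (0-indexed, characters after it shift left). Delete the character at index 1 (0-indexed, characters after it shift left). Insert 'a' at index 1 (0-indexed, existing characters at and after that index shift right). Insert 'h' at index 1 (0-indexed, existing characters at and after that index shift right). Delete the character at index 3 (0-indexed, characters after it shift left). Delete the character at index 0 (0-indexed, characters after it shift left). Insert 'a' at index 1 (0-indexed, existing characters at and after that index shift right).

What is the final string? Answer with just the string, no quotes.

Answer: haa

Derivation:
Applying each edit step by step:
Start: "afi"
Op 1 (append 'g'): "afi" -> "afig"
Op 2 (delete idx 3 = 'g'): "afig" -> "afi"
Op 3 (delete idx 1 = 'f'): "afi" -> "ai"
Op 4 (insert 'a' at idx 1): "ai" -> "aai"
Op 5 (insert 'h' at idx 1): "aai" -> "ahai"
Op 6 (delete idx 3 = 'i'): "ahai" -> "aha"
Op 7 (delete idx 0 = 'a'): "aha" -> "ha"
Op 8 (insert 'a' at idx 1): "ha" -> "haa"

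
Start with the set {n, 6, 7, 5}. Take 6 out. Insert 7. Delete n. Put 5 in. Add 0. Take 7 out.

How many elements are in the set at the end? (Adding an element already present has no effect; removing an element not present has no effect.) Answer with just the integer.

Answer: 2

Derivation:
Tracking the set through each operation:
Start: {5, 6, 7, n}
Event 1 (remove 6): removed. Set: {5, 7, n}
Event 2 (add 7): already present, no change. Set: {5, 7, n}
Event 3 (remove n): removed. Set: {5, 7}
Event 4 (add 5): already present, no change. Set: {5, 7}
Event 5 (add 0): added. Set: {0, 5, 7}
Event 6 (remove 7): removed. Set: {0, 5}

Final set: {0, 5} (size 2)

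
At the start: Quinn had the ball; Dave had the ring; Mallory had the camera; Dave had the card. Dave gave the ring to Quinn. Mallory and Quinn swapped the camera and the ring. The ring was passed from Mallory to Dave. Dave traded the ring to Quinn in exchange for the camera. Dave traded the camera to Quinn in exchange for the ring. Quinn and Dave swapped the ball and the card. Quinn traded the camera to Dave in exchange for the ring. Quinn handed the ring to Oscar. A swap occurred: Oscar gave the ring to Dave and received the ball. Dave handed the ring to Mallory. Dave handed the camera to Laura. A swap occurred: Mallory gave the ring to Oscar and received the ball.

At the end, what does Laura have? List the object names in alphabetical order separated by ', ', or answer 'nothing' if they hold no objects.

Tracking all object holders:
Start: ball:Quinn, ring:Dave, camera:Mallory, card:Dave
Event 1 (give ring: Dave -> Quinn). State: ball:Quinn, ring:Quinn, camera:Mallory, card:Dave
Event 2 (swap camera<->ring: now camera:Quinn, ring:Mallory). State: ball:Quinn, ring:Mallory, camera:Quinn, card:Dave
Event 3 (give ring: Mallory -> Dave). State: ball:Quinn, ring:Dave, camera:Quinn, card:Dave
Event 4 (swap ring<->camera: now ring:Quinn, camera:Dave). State: ball:Quinn, ring:Quinn, camera:Dave, card:Dave
Event 5 (swap camera<->ring: now camera:Quinn, ring:Dave). State: ball:Quinn, ring:Dave, camera:Quinn, card:Dave
Event 6 (swap ball<->card: now ball:Dave, card:Quinn). State: ball:Dave, ring:Dave, camera:Quinn, card:Quinn
Event 7 (swap camera<->ring: now camera:Dave, ring:Quinn). State: ball:Dave, ring:Quinn, camera:Dave, card:Quinn
Event 8 (give ring: Quinn -> Oscar). State: ball:Dave, ring:Oscar, camera:Dave, card:Quinn
Event 9 (swap ring<->ball: now ring:Dave, ball:Oscar). State: ball:Oscar, ring:Dave, camera:Dave, card:Quinn
Event 10 (give ring: Dave -> Mallory). State: ball:Oscar, ring:Mallory, camera:Dave, card:Quinn
Event 11 (give camera: Dave -> Laura). State: ball:Oscar, ring:Mallory, camera:Laura, card:Quinn
Event 12 (swap ring<->ball: now ring:Oscar, ball:Mallory). State: ball:Mallory, ring:Oscar, camera:Laura, card:Quinn

Final state: ball:Mallory, ring:Oscar, camera:Laura, card:Quinn
Laura holds: camera.

Answer: camera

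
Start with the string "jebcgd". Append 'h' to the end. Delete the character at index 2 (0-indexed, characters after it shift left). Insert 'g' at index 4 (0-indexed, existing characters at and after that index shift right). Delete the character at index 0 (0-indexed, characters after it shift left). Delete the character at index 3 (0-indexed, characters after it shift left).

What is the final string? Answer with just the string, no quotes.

Applying each edit step by step:
Start: "jebcgd"
Op 1 (append 'h'): "jebcgd" -> "jebcgdh"
Op 2 (delete idx 2 = 'b'): "jebcgdh" -> "jecgdh"
Op 3 (insert 'g' at idx 4): "jecgdh" -> "jecggdh"
Op 4 (delete idx 0 = 'j'): "jecggdh" -> "ecggdh"
Op 5 (delete idx 3 = 'g'): "ecggdh" -> "ecgdh"

Answer: ecgdh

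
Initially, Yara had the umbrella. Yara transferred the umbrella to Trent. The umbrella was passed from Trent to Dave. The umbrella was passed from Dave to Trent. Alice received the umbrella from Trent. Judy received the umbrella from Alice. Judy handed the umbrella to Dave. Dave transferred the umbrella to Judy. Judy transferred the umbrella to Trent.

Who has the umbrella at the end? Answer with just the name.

Tracking the umbrella through each event:
Start: Yara has the umbrella.
After event 1: Trent has the umbrella.
After event 2: Dave has the umbrella.
After event 3: Trent has the umbrella.
After event 4: Alice has the umbrella.
After event 5: Judy has the umbrella.
After event 6: Dave has the umbrella.
After event 7: Judy has the umbrella.
After event 8: Trent has the umbrella.

Answer: Trent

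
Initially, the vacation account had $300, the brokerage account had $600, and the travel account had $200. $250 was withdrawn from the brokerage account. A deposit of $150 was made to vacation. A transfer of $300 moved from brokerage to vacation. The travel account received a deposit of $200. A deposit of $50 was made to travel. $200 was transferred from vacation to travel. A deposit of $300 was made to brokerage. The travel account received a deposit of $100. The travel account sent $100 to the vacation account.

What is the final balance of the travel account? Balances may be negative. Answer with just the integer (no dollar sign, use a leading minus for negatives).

Answer: 650

Derivation:
Tracking account balances step by step:
Start: vacation=300, brokerage=600, travel=200
Event 1 (withdraw 250 from brokerage): brokerage: 600 - 250 = 350. Balances: vacation=300, brokerage=350, travel=200
Event 2 (deposit 150 to vacation): vacation: 300 + 150 = 450. Balances: vacation=450, brokerage=350, travel=200
Event 3 (transfer 300 brokerage -> vacation): brokerage: 350 - 300 = 50, vacation: 450 + 300 = 750. Balances: vacation=750, brokerage=50, travel=200
Event 4 (deposit 200 to travel): travel: 200 + 200 = 400. Balances: vacation=750, brokerage=50, travel=400
Event 5 (deposit 50 to travel): travel: 400 + 50 = 450. Balances: vacation=750, brokerage=50, travel=450
Event 6 (transfer 200 vacation -> travel): vacation: 750 - 200 = 550, travel: 450 + 200 = 650. Balances: vacation=550, brokerage=50, travel=650
Event 7 (deposit 300 to brokerage): brokerage: 50 + 300 = 350. Balances: vacation=550, brokerage=350, travel=650
Event 8 (deposit 100 to travel): travel: 650 + 100 = 750. Balances: vacation=550, brokerage=350, travel=750
Event 9 (transfer 100 travel -> vacation): travel: 750 - 100 = 650, vacation: 550 + 100 = 650. Balances: vacation=650, brokerage=350, travel=650

Final balance of travel: 650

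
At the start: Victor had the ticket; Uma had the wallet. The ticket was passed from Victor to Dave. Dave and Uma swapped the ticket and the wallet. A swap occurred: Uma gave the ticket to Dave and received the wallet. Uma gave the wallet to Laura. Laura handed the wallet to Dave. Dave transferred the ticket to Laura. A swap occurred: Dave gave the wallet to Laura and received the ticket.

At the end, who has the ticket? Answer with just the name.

Tracking all object holders:
Start: ticket:Victor, wallet:Uma
Event 1 (give ticket: Victor -> Dave). State: ticket:Dave, wallet:Uma
Event 2 (swap ticket<->wallet: now ticket:Uma, wallet:Dave). State: ticket:Uma, wallet:Dave
Event 3 (swap ticket<->wallet: now ticket:Dave, wallet:Uma). State: ticket:Dave, wallet:Uma
Event 4 (give wallet: Uma -> Laura). State: ticket:Dave, wallet:Laura
Event 5 (give wallet: Laura -> Dave). State: ticket:Dave, wallet:Dave
Event 6 (give ticket: Dave -> Laura). State: ticket:Laura, wallet:Dave
Event 7 (swap wallet<->ticket: now wallet:Laura, ticket:Dave). State: ticket:Dave, wallet:Laura

Final state: ticket:Dave, wallet:Laura
The ticket is held by Dave.

Answer: Dave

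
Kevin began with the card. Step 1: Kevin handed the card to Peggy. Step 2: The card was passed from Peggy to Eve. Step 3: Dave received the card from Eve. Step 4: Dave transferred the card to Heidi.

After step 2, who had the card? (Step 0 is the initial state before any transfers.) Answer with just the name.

Answer: Eve

Derivation:
Tracking the card holder through step 2:
After step 0 (start): Kevin
After step 1: Peggy
After step 2: Eve

At step 2, the holder is Eve.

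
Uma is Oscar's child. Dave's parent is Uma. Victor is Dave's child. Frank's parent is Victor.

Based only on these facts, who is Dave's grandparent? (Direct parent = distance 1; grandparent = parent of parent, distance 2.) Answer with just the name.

Answer: Oscar

Derivation:
Reconstructing the parent chain from the given facts:
  Oscar -> Uma -> Dave -> Victor -> Frank
(each arrow means 'parent of the next')
Positions in the chain (0 = top):
  position of Oscar: 0
  position of Uma: 1
  position of Dave: 2
  position of Victor: 3
  position of Frank: 4

Dave is at position 2; the grandparent is 2 steps up the chain, i.e. position 0: Oscar.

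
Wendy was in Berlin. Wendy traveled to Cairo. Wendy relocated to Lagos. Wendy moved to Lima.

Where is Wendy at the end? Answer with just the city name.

Tracking Wendy's location:
Start: Wendy is in Berlin.
After move 1: Berlin -> Cairo. Wendy is in Cairo.
After move 2: Cairo -> Lagos. Wendy is in Lagos.
After move 3: Lagos -> Lima. Wendy is in Lima.

Answer: Lima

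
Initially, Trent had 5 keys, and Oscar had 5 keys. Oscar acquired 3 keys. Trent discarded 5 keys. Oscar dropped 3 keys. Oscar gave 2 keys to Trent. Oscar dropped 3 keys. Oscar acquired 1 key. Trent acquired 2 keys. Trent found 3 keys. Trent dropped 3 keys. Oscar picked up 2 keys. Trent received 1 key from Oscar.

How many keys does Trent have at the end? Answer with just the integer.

Tracking counts step by step:
Start: Trent=5, Oscar=5
Event 1 (Oscar +3): Oscar: 5 -> 8. State: Trent=5, Oscar=8
Event 2 (Trent -5): Trent: 5 -> 0. State: Trent=0, Oscar=8
Event 3 (Oscar -3): Oscar: 8 -> 5. State: Trent=0, Oscar=5
Event 4 (Oscar -> Trent, 2): Oscar: 5 -> 3, Trent: 0 -> 2. State: Trent=2, Oscar=3
Event 5 (Oscar -3): Oscar: 3 -> 0. State: Trent=2, Oscar=0
Event 6 (Oscar +1): Oscar: 0 -> 1. State: Trent=2, Oscar=1
Event 7 (Trent +2): Trent: 2 -> 4. State: Trent=4, Oscar=1
Event 8 (Trent +3): Trent: 4 -> 7. State: Trent=7, Oscar=1
Event 9 (Trent -3): Trent: 7 -> 4. State: Trent=4, Oscar=1
Event 10 (Oscar +2): Oscar: 1 -> 3. State: Trent=4, Oscar=3
Event 11 (Oscar -> Trent, 1): Oscar: 3 -> 2, Trent: 4 -> 5. State: Trent=5, Oscar=2

Trent's final count: 5

Answer: 5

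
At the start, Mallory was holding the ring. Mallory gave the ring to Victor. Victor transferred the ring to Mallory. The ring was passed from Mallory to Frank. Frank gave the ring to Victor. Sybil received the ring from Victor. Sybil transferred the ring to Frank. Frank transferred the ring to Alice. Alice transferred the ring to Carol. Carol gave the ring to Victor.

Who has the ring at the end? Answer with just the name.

Answer: Victor

Derivation:
Tracking the ring through each event:
Start: Mallory has the ring.
After event 1: Victor has the ring.
After event 2: Mallory has the ring.
After event 3: Frank has the ring.
After event 4: Victor has the ring.
After event 5: Sybil has the ring.
After event 6: Frank has the ring.
After event 7: Alice has the ring.
After event 8: Carol has the ring.
After event 9: Victor has the ring.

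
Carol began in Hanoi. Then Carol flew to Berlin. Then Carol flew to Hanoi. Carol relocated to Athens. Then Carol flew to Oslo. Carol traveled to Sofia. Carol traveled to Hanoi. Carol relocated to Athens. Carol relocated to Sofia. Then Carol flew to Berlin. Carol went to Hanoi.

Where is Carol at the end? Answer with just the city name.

Tracking Carol's location:
Start: Carol is in Hanoi.
After move 1: Hanoi -> Berlin. Carol is in Berlin.
After move 2: Berlin -> Hanoi. Carol is in Hanoi.
After move 3: Hanoi -> Athens. Carol is in Athens.
After move 4: Athens -> Oslo. Carol is in Oslo.
After move 5: Oslo -> Sofia. Carol is in Sofia.
After move 6: Sofia -> Hanoi. Carol is in Hanoi.
After move 7: Hanoi -> Athens. Carol is in Athens.
After move 8: Athens -> Sofia. Carol is in Sofia.
After move 9: Sofia -> Berlin. Carol is in Berlin.
After move 10: Berlin -> Hanoi. Carol is in Hanoi.

Answer: Hanoi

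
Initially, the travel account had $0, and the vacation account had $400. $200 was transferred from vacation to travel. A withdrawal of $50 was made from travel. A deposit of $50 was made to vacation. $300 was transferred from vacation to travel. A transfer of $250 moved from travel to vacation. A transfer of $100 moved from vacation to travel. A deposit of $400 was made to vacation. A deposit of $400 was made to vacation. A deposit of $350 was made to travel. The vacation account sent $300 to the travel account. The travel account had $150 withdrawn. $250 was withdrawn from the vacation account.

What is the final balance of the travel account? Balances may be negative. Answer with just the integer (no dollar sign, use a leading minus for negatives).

Tracking account balances step by step:
Start: travel=0, vacation=400
Event 1 (transfer 200 vacation -> travel): vacation: 400 - 200 = 200, travel: 0 + 200 = 200. Balances: travel=200, vacation=200
Event 2 (withdraw 50 from travel): travel: 200 - 50 = 150. Balances: travel=150, vacation=200
Event 3 (deposit 50 to vacation): vacation: 200 + 50 = 250. Balances: travel=150, vacation=250
Event 4 (transfer 300 vacation -> travel): vacation: 250 - 300 = -50, travel: 150 + 300 = 450. Balances: travel=450, vacation=-50
Event 5 (transfer 250 travel -> vacation): travel: 450 - 250 = 200, vacation: -50 + 250 = 200. Balances: travel=200, vacation=200
Event 6 (transfer 100 vacation -> travel): vacation: 200 - 100 = 100, travel: 200 + 100 = 300. Balances: travel=300, vacation=100
Event 7 (deposit 400 to vacation): vacation: 100 + 400 = 500. Balances: travel=300, vacation=500
Event 8 (deposit 400 to vacation): vacation: 500 + 400 = 900. Balances: travel=300, vacation=900
Event 9 (deposit 350 to travel): travel: 300 + 350 = 650. Balances: travel=650, vacation=900
Event 10 (transfer 300 vacation -> travel): vacation: 900 - 300 = 600, travel: 650 + 300 = 950. Balances: travel=950, vacation=600
Event 11 (withdraw 150 from travel): travel: 950 - 150 = 800. Balances: travel=800, vacation=600
Event 12 (withdraw 250 from vacation): vacation: 600 - 250 = 350. Balances: travel=800, vacation=350

Final balance of travel: 800

Answer: 800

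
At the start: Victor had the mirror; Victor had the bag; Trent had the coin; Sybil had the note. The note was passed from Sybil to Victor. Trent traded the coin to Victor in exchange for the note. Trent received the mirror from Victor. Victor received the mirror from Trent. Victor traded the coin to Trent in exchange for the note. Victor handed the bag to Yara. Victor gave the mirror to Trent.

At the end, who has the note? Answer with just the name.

Tracking all object holders:
Start: mirror:Victor, bag:Victor, coin:Trent, note:Sybil
Event 1 (give note: Sybil -> Victor). State: mirror:Victor, bag:Victor, coin:Trent, note:Victor
Event 2 (swap coin<->note: now coin:Victor, note:Trent). State: mirror:Victor, bag:Victor, coin:Victor, note:Trent
Event 3 (give mirror: Victor -> Trent). State: mirror:Trent, bag:Victor, coin:Victor, note:Trent
Event 4 (give mirror: Trent -> Victor). State: mirror:Victor, bag:Victor, coin:Victor, note:Trent
Event 5 (swap coin<->note: now coin:Trent, note:Victor). State: mirror:Victor, bag:Victor, coin:Trent, note:Victor
Event 6 (give bag: Victor -> Yara). State: mirror:Victor, bag:Yara, coin:Trent, note:Victor
Event 7 (give mirror: Victor -> Trent). State: mirror:Trent, bag:Yara, coin:Trent, note:Victor

Final state: mirror:Trent, bag:Yara, coin:Trent, note:Victor
The note is held by Victor.

Answer: Victor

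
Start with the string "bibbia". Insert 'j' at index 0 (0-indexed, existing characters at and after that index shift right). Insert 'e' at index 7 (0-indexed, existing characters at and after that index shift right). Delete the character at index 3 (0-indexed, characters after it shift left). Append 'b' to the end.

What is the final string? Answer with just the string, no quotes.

Applying each edit step by step:
Start: "bibbia"
Op 1 (insert 'j' at idx 0): "bibbia" -> "jbibbia"
Op 2 (insert 'e' at idx 7): "jbibbia" -> "jbibbiae"
Op 3 (delete idx 3 = 'b'): "jbibbiae" -> "jbibiae"
Op 4 (append 'b'): "jbibiae" -> "jbibiaeb"

Answer: jbibiaeb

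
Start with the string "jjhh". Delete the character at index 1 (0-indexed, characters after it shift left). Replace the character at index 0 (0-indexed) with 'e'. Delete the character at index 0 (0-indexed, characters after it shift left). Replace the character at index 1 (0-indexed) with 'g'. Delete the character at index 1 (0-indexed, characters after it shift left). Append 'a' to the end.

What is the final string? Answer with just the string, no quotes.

Applying each edit step by step:
Start: "jjhh"
Op 1 (delete idx 1 = 'j'): "jjhh" -> "jhh"
Op 2 (replace idx 0: 'j' -> 'e'): "jhh" -> "ehh"
Op 3 (delete idx 0 = 'e'): "ehh" -> "hh"
Op 4 (replace idx 1: 'h' -> 'g'): "hh" -> "hg"
Op 5 (delete idx 1 = 'g'): "hg" -> "h"
Op 6 (append 'a'): "h" -> "ha"

Answer: ha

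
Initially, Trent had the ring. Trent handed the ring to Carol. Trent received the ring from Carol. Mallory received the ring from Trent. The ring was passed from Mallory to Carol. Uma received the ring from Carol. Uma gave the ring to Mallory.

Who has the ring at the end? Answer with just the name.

Tracking the ring through each event:
Start: Trent has the ring.
After event 1: Carol has the ring.
After event 2: Trent has the ring.
After event 3: Mallory has the ring.
After event 4: Carol has the ring.
After event 5: Uma has the ring.
After event 6: Mallory has the ring.

Answer: Mallory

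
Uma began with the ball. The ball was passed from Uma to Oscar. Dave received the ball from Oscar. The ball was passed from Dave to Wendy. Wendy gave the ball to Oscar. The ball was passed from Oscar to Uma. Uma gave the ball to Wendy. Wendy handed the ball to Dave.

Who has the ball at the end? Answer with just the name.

Tracking the ball through each event:
Start: Uma has the ball.
After event 1: Oscar has the ball.
After event 2: Dave has the ball.
After event 3: Wendy has the ball.
After event 4: Oscar has the ball.
After event 5: Uma has the ball.
After event 6: Wendy has the ball.
After event 7: Dave has the ball.

Answer: Dave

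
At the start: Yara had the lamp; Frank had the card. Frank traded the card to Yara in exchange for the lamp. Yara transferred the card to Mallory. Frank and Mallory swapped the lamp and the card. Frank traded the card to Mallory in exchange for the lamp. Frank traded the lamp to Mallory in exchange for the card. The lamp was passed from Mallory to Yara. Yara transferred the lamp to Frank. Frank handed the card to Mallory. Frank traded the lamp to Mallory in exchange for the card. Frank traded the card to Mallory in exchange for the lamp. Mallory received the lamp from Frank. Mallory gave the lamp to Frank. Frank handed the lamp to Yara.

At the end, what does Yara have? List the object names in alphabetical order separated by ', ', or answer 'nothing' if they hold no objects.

Tracking all object holders:
Start: lamp:Yara, card:Frank
Event 1 (swap card<->lamp: now card:Yara, lamp:Frank). State: lamp:Frank, card:Yara
Event 2 (give card: Yara -> Mallory). State: lamp:Frank, card:Mallory
Event 3 (swap lamp<->card: now lamp:Mallory, card:Frank). State: lamp:Mallory, card:Frank
Event 4 (swap card<->lamp: now card:Mallory, lamp:Frank). State: lamp:Frank, card:Mallory
Event 5 (swap lamp<->card: now lamp:Mallory, card:Frank). State: lamp:Mallory, card:Frank
Event 6 (give lamp: Mallory -> Yara). State: lamp:Yara, card:Frank
Event 7 (give lamp: Yara -> Frank). State: lamp:Frank, card:Frank
Event 8 (give card: Frank -> Mallory). State: lamp:Frank, card:Mallory
Event 9 (swap lamp<->card: now lamp:Mallory, card:Frank). State: lamp:Mallory, card:Frank
Event 10 (swap card<->lamp: now card:Mallory, lamp:Frank). State: lamp:Frank, card:Mallory
Event 11 (give lamp: Frank -> Mallory). State: lamp:Mallory, card:Mallory
Event 12 (give lamp: Mallory -> Frank). State: lamp:Frank, card:Mallory
Event 13 (give lamp: Frank -> Yara). State: lamp:Yara, card:Mallory

Final state: lamp:Yara, card:Mallory
Yara holds: lamp.

Answer: lamp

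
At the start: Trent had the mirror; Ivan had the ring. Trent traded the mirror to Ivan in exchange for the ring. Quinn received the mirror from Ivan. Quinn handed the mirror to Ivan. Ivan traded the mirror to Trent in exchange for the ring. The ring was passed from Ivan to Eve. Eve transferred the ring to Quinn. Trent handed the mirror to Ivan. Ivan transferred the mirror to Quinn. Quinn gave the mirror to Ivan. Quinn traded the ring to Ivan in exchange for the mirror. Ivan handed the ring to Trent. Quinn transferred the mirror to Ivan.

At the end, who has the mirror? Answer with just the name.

Answer: Ivan

Derivation:
Tracking all object holders:
Start: mirror:Trent, ring:Ivan
Event 1 (swap mirror<->ring: now mirror:Ivan, ring:Trent). State: mirror:Ivan, ring:Trent
Event 2 (give mirror: Ivan -> Quinn). State: mirror:Quinn, ring:Trent
Event 3 (give mirror: Quinn -> Ivan). State: mirror:Ivan, ring:Trent
Event 4 (swap mirror<->ring: now mirror:Trent, ring:Ivan). State: mirror:Trent, ring:Ivan
Event 5 (give ring: Ivan -> Eve). State: mirror:Trent, ring:Eve
Event 6 (give ring: Eve -> Quinn). State: mirror:Trent, ring:Quinn
Event 7 (give mirror: Trent -> Ivan). State: mirror:Ivan, ring:Quinn
Event 8 (give mirror: Ivan -> Quinn). State: mirror:Quinn, ring:Quinn
Event 9 (give mirror: Quinn -> Ivan). State: mirror:Ivan, ring:Quinn
Event 10 (swap ring<->mirror: now ring:Ivan, mirror:Quinn). State: mirror:Quinn, ring:Ivan
Event 11 (give ring: Ivan -> Trent). State: mirror:Quinn, ring:Trent
Event 12 (give mirror: Quinn -> Ivan). State: mirror:Ivan, ring:Trent

Final state: mirror:Ivan, ring:Trent
The mirror is held by Ivan.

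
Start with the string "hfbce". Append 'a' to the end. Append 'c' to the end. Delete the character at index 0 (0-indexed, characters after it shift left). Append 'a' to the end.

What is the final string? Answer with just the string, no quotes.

Applying each edit step by step:
Start: "hfbce"
Op 1 (append 'a'): "hfbce" -> "hfbcea"
Op 2 (append 'c'): "hfbcea" -> "hfbceac"
Op 3 (delete idx 0 = 'h'): "hfbceac" -> "fbceac"
Op 4 (append 'a'): "fbceac" -> "fbceaca"

Answer: fbceaca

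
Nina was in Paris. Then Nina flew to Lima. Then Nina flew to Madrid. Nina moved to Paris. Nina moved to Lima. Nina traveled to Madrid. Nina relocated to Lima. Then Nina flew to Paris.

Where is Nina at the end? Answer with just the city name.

Answer: Paris

Derivation:
Tracking Nina's location:
Start: Nina is in Paris.
After move 1: Paris -> Lima. Nina is in Lima.
After move 2: Lima -> Madrid. Nina is in Madrid.
After move 3: Madrid -> Paris. Nina is in Paris.
After move 4: Paris -> Lima. Nina is in Lima.
After move 5: Lima -> Madrid. Nina is in Madrid.
After move 6: Madrid -> Lima. Nina is in Lima.
After move 7: Lima -> Paris. Nina is in Paris.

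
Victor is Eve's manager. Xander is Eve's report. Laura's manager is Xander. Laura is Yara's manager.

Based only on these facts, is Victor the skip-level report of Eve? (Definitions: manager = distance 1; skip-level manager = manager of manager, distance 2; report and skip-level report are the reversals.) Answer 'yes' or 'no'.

Reconstructing the manager chain from the given facts:
  Victor -> Eve -> Xander -> Laura -> Yara
(each arrow means 'manager of the next')
Positions in the chain (0 = top):
  position of Victor: 0
  position of Eve: 1
  position of Xander: 2
  position of Laura: 3
  position of Yara: 4

Victor is at position 0, Eve is at position 1; signed distance (j - i) = 1.
'skip-level report' requires j - i = -2. Actual distance is 1, so the relation does NOT hold.

Answer: no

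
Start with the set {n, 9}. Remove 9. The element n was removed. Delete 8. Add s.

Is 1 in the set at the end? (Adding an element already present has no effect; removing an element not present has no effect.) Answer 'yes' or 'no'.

Answer: no

Derivation:
Tracking the set through each operation:
Start: {9, n}
Event 1 (remove 9): removed. Set: {n}
Event 2 (remove n): removed. Set: {}
Event 3 (remove 8): not present, no change. Set: {}
Event 4 (add s): added. Set: {s}

Final set: {s} (size 1)
1 is NOT in the final set.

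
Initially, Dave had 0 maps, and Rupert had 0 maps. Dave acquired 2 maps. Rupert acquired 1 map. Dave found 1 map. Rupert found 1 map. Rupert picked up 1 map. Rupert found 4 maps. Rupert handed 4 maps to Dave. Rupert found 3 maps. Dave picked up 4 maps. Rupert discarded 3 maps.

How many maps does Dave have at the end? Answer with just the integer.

Answer: 11

Derivation:
Tracking counts step by step:
Start: Dave=0, Rupert=0
Event 1 (Dave +2): Dave: 0 -> 2. State: Dave=2, Rupert=0
Event 2 (Rupert +1): Rupert: 0 -> 1. State: Dave=2, Rupert=1
Event 3 (Dave +1): Dave: 2 -> 3. State: Dave=3, Rupert=1
Event 4 (Rupert +1): Rupert: 1 -> 2. State: Dave=3, Rupert=2
Event 5 (Rupert +1): Rupert: 2 -> 3. State: Dave=3, Rupert=3
Event 6 (Rupert +4): Rupert: 3 -> 7. State: Dave=3, Rupert=7
Event 7 (Rupert -> Dave, 4): Rupert: 7 -> 3, Dave: 3 -> 7. State: Dave=7, Rupert=3
Event 8 (Rupert +3): Rupert: 3 -> 6. State: Dave=7, Rupert=6
Event 9 (Dave +4): Dave: 7 -> 11. State: Dave=11, Rupert=6
Event 10 (Rupert -3): Rupert: 6 -> 3. State: Dave=11, Rupert=3

Dave's final count: 11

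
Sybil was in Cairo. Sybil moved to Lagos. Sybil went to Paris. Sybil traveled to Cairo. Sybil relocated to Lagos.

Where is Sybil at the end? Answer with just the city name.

Tracking Sybil's location:
Start: Sybil is in Cairo.
After move 1: Cairo -> Lagos. Sybil is in Lagos.
After move 2: Lagos -> Paris. Sybil is in Paris.
After move 3: Paris -> Cairo. Sybil is in Cairo.
After move 4: Cairo -> Lagos. Sybil is in Lagos.

Answer: Lagos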